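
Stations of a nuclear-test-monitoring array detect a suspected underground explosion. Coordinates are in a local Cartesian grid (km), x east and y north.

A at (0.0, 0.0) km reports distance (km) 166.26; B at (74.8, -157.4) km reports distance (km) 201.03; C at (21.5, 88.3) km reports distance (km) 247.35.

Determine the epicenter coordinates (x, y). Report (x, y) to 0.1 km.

-121.4 km east, -113.6 km north

Circle about each station: x² + y² = 166.26²; (x − 74.8)² + (y + 157.4)² = 201.03²; (x − 21.5)² + (y − 88.3)² = 247.35².
Subtracting the A equation from the B and C equations removes the quadratic terms:
149.6 x − 314.8 y = 17599.13
43.0 x + 176.6 y = -25280.49
Solving the 2×2 system: x ≈ -121.4, y ≈ -113.6 km.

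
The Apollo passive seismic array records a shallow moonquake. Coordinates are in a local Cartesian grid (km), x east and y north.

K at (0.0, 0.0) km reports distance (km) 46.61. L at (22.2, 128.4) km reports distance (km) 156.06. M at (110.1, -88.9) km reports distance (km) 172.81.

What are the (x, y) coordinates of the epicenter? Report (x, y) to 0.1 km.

-44.9 km east, -12.5 km north

Circle about each station: x² + y² = 46.61²; (x − 22.2)² + (y − 128.4)² = 156.06²; (x − 110.1)² + (y + 88.9)² = 172.81².
Subtracting pairs of circle equations eliminates x²+y² and gives linear equations (the radical axes):
44.4 x + 256.8 y = -5202.83
220.2 x − 177.8 y = -7665.58
Solving the 2×2 system: x ≈ -44.9, y ≈ -12.5 km.
Check against K (with the unrounded x, y): √(x²+y²) = 46.61 ≈ 46.61 km. ✓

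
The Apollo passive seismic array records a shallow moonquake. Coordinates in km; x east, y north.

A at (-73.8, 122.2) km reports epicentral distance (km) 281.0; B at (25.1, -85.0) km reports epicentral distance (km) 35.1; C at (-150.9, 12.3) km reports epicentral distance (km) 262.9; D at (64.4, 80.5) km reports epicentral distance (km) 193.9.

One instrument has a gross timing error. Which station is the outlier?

Solve using three stations at a time. Using A, C, D (subtract circle equations pairwise → linear system) gives (x, y) ≈ (80.4, -112.7).
Distances from that point to each station vs reported:
  A: calculated 281.0 vs reported 281.0 → residual 0.0 km
  B: calculated 61.8 vs reported 35.1 → residual 26.7 km
  C: calculated 262.9 vs reported 262.9 → residual 0.0 km
  D: calculated 193.9 vs reported 193.9 → residual 0.0 km
A, C, D are mutually consistent (residuals ≈ 0); B is off by 26.7 km.

B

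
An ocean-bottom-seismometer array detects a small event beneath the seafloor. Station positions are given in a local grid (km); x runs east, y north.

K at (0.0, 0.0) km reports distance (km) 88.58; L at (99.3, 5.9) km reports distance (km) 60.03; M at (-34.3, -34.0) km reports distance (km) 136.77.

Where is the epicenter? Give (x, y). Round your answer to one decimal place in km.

Circle about each station: x² + y² = 88.58²; (x − 99.3)² + (y − 5.9)² = 60.03²; (x + 34.3)² + (y + 34.0)² = 136.77².
Subtracting pairs of circle equations eliminates x²+y² and gives linear equations (the radical axes):
198.6 x + 11.8 y = 14138.12
-68.6 x − 68.0 y = -8527.13
Solving the 2×2 system: x ≈ 67.8, y ≈ 57.0 km.
Check against K (with the unrounded x, y): √(x²+y²) = 88.58 ≈ 88.58 km. ✓

67.8 km east, 57.0 km north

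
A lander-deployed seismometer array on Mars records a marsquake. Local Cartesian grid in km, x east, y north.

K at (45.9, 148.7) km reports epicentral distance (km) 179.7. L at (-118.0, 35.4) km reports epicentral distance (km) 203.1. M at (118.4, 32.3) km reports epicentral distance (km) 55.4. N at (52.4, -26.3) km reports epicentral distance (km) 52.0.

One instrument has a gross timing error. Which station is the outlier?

Solve using three stations at a time. Using K, M, N (subtract circle equations pairwise → linear system) gives (x, y) ≈ (104.2, -21.3).
Distances from that point to each station vs reported:
  K: calculated 179.7 vs reported 179.7 → residual 0.0 km
  L: calculated 229.3 vs reported 203.1 → residual 26.2 km
  M: calculated 55.4 vs reported 55.4 → residual 0.0 km
  N: calculated 52.0 vs reported 52.0 → residual 0.0 km
K, M, N are mutually consistent (residuals ≈ 0); L is off by 26.2 km.

L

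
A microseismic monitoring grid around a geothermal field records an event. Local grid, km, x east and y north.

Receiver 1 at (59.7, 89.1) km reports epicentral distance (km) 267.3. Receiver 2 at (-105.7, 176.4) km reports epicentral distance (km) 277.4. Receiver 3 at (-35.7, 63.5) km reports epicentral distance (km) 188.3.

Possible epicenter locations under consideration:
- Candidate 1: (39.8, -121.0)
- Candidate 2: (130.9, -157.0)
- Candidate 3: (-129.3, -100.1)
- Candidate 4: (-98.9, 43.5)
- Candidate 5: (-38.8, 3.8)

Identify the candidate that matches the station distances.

Candidate 3

For each candidate, compare |candidate − station| to the reported distance:
Candidate 1: residuals Receiver 1 56.3, Receiver 2 53.7, Receiver 3 11.1 → max 56.3 km
Candidate 2: residuals Receiver 1 11.1, Receiver 2 131.4, Receiver 3 88.1 → max 131.4 km
Candidate 3: residuals Receiver 1 0.1, Receiver 2 0.1, Receiver 3 0.2 → max 0.2 km
Candidate 4: residuals Receiver 1 102.3, Receiver 2 144.3, Receiver 3 122.0 → max 144.3 km
Candidate 5: residuals Receiver 1 137.0, Receiver 2 92.3, Receiver 3 128.5 → max 137.0 km
Only Candidate 3 has all residuals ≈ 0.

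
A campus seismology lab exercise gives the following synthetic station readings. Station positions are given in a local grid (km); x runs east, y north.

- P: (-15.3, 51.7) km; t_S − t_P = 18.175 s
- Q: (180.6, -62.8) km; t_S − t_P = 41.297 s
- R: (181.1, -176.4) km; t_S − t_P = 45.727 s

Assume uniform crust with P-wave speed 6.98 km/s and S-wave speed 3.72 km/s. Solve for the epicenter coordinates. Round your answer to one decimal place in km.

Distance from S−P lag: d = Δt · v_P v_S / (v_P − v_S) = Δt · (6.98·3.72)/(6.98−3.72) ≈ 7.9649·Δt.
So d_P = 144.76, d_Q = 328.93, d_R = 364.21 km.
Circle about each station: (x + 15.3)² + (y − 51.7)² = 144.76²; (x − 180.6)² + (y + 62.8)² = 328.93²; (x − 181.1)² + (y + 176.4)² = 364.21².
Subtracting the P equation from the Q and R equations removes the quadratic terms:
391.8 x − 229.0 y = -53586.27
392.8 x − 456.2 y = -50686.28
Solving the 2×2 system: x ≈ -144.6, y ≈ -13.4 km.
Check against P (with the unrounded x, y): √((x + 15.3)²+(y − 51.7)²) = 144.77 ≈ 144.76 km. ✓

-144.6 km east, -13.4 km north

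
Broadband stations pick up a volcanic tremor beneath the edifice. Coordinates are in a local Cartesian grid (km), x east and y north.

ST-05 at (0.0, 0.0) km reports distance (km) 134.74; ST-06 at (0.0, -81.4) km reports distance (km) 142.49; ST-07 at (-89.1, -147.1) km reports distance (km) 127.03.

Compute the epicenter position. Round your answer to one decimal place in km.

Circle about each station: x² + y² = 134.74²; x² + (y + 81.4)² = 142.49²; (x + 89.1)² + (y + 147.1)² = 127.03².
Subtracting pairs of circle equations eliminates x²+y² and gives linear equations (the radical axes):
0.0 x − 162.8 y = 4477.43
-178.2 x − 294.2 y = 31595.47
Solving the 2×2 system: x ≈ -131.9, y ≈ -27.5 km.
Check against ST-05 (with the unrounded x, y): √(x²+y²) = 134.73 ≈ 134.74 km. ✓

x ≈ -131.9 km, y ≈ -27.5 km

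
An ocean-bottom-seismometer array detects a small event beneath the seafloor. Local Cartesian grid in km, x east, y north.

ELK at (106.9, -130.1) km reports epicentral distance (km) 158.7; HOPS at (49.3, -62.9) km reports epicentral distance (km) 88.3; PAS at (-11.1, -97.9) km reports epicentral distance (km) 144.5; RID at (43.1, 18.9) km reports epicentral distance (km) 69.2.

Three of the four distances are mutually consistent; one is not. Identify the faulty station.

Solve using three stations at a time. Using ELK, HOPS, PAS (subtract circle equations pairwise → linear system) gives (x, y) ≈ (67.2, 23.5).
Distances from that point to each station vs reported:
  ELK: calculated 158.7 vs reported 158.7 → residual 0.0 km
  HOPS: calculated 88.3 vs reported 88.3 → residual 0.0 km
  PAS: calculated 144.5 vs reported 144.5 → residual 0.0 km
  RID: calculated 24.5 vs reported 69.2 → residual 44.7 km
ELK, HOPS, PAS are mutually consistent (residuals ≈ 0); RID is off by 44.7 km.

RID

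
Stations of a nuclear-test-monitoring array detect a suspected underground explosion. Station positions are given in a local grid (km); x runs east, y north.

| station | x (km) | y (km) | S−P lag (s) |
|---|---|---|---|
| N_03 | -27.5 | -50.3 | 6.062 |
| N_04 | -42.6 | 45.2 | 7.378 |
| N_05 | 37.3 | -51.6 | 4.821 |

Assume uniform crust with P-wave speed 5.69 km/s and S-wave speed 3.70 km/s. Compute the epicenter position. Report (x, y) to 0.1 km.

Distance from S−P lag: d = Δt · v_P v_S / (v_P − v_S) = Δt · (5.69·3.70)/(5.69−3.70) ≈ 10.5794·Δt.
So d_N_03 = 64.13, d_N_04 = 78.05, d_N_05 = 51.00 km.
Circle about each station: (x + 27.5)² + (y + 50.3)² = 64.13²; (x + 42.6)² + (y − 45.2)² = 78.05²; (x − 37.3)² + (y + 51.6)² = 51.00².
Subtracting the N_03 equation from the N_04 and N_05 equations removes the quadratic terms:
-30.2 x + 191.0 y = -1407.69
129.6 x − 2.6 y = 2279.17
Solving the 2×2 system: x ≈ 17.5, y ≈ -4.6 km.
Check against N_03 (with the unrounded x, y): √((x + 27.5)²+(y + 50.3)²) = 64.13 ≈ 64.13 km. ✓

(17.5, -4.6)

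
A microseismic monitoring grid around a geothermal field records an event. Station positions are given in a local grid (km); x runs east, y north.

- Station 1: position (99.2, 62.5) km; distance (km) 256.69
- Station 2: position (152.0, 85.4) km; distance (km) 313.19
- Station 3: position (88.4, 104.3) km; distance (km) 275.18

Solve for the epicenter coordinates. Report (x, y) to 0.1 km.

Circle about each station: (x − 99.2)² + (y − 62.5)² = 256.69²; (x − 152.0)² + (y − 85.4)² = 313.19²; (x − 88.4)² + (y − 104.3)² = 275.18².
Subtracting pairs of circle equations eliminates x²+y² and gives linear equations (the radical axes):
105.6 x + 45.8 y = -15547.95
-21.6 x + 83.6 y = -4888.12
Solving the 2×2 system: x ≈ -109.6, y ≈ -86.8 km.

x ≈ -109.6 km, y ≈ -86.8 km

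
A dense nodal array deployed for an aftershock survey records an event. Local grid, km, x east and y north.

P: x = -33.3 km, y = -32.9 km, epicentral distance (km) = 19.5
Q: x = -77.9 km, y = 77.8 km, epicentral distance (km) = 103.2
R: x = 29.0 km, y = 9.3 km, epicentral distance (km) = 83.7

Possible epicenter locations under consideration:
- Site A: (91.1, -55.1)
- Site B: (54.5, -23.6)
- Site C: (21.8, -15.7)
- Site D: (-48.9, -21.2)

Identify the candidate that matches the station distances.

Site D

For each candidate, compare |candidate − station| to the reported distance:
Site A: residuals P 106.9, Q 111.8, R 5.8 → max 111.8 km
Site B: residuals P 68.8, Q 63.6, R 42.1 → max 68.8 km
Site C: residuals P 38.2, Q 33.5, R 57.7 → max 57.7 km
Site D: residuals P 0.0, Q 0.0, R 0.0 → max 0.0 km
Only Site D has all residuals ≈ 0.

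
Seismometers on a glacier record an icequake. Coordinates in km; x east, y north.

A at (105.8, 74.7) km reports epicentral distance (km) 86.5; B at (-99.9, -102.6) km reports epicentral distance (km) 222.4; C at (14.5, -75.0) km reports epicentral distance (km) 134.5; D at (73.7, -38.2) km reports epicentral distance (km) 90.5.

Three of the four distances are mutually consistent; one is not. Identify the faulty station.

A

Solve using three stations at a time. Using B, C, D (subtract circle equations pairwise → linear system) gives (x, y) ≈ (60.6, 51.4).
Distances from that point to each station vs reported:
  A: calculated 50.9 vs reported 86.5 → residual 35.6 km
  B: calculated 222.4 vs reported 222.4 → residual 0.0 km
  C: calculated 134.5 vs reported 134.5 → residual 0.0 km
  D: calculated 90.5 vs reported 90.5 → residual 0.0 km
B, C, D are mutually consistent (residuals ≈ 0); A is off by 35.6 km.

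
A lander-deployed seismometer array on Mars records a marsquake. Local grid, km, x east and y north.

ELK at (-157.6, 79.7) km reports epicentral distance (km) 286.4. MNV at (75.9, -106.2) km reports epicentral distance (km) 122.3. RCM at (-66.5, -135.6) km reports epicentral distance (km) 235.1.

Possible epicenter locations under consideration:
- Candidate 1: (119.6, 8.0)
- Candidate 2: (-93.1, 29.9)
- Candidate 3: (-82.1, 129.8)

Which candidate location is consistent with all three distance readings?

Candidate 1

For each candidate, compare |candidate − station| to the reported distance:
Candidate 1: residuals ELK 0.1, MNV 0.0, RCM 0.0 → max 0.1 km
Candidate 2: residuals ELK 204.9, MNV 94.7, RCM 67.5 → max 204.9 km
Candidate 3: residuals ELK 195.8, MNV 161.7, RCM 30.8 → max 195.8 km
Only Candidate 1 has all residuals ≈ 0.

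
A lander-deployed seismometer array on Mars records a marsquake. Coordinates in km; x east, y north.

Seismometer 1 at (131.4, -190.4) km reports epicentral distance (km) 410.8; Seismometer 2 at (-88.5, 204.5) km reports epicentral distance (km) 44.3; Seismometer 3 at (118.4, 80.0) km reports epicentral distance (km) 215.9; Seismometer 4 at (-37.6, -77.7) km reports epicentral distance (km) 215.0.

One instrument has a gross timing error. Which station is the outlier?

Seismometer 4

Solve using three stations at a time. Using Seismometer 1, Seismometer 2, Seismometer 3 (subtract circle equations pairwise → linear system) gives (x, y) ≈ (-81.8, 160.7).
Distances from that point to each station vs reported:
  Seismometer 1: calculated 410.8 vs reported 410.8 → residual 0.0 km
  Seismometer 2: calculated 44.3 vs reported 44.3 → residual 0.0 km
  Seismometer 3: calculated 215.9 vs reported 215.9 → residual 0.0 km
  Seismometer 4: calculated 242.5 vs reported 215.0 → residual 27.5 km
Seismometer 1, Seismometer 2, Seismometer 3 are mutually consistent (residuals ≈ 0); Seismometer 4 is off by 27.5 km.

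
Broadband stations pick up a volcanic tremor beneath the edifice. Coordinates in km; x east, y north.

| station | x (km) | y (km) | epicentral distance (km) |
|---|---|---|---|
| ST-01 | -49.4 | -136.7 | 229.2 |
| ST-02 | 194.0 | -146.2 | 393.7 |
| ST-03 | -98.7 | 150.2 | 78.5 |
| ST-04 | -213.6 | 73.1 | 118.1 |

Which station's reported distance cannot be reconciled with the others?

Solve using three stations at a time. Using ST-01, ST-02, ST-03 (subtract circle equations pairwise → linear system) gives (x, y) ≈ (-129.6, 78.0).
Distances from that point to each station vs reported:
  ST-01: calculated 229.2 vs reported 229.2 → residual 0.0 km
  ST-02: calculated 393.7 vs reported 393.7 → residual 0.0 km
  ST-03: calculated 78.5 vs reported 78.5 → residual 0.0 km
  ST-04: calculated 84.1 vs reported 118.1 → residual 34.0 km
ST-01, ST-02, ST-03 are mutually consistent (residuals ≈ 0); ST-04 is off by 34.0 km.

ST-04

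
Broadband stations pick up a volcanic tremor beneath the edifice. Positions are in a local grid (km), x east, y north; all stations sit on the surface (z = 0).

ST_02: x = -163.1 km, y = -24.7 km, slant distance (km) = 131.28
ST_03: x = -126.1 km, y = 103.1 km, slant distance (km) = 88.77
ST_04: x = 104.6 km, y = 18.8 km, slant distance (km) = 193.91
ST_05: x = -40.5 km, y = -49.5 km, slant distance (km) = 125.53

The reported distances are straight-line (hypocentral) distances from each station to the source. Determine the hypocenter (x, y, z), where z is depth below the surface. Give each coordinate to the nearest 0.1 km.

Each station gives a sphere (x−x_i)² + (y−y_i)² + z² = d_i² (stations at z=0).
Subtracting the ST_02 sphere from ST_03 and ST_04: z² cancels, leaving linear equations in x and y:
74.0 x + 255.6 y = 8673.45
535.4 x + 87.0 y = -36283.75
Solving: x ≈ -76.901, y ≈ 56.198 km (keep extra digits for the depth step; rounded: -76.9, 56.2).
Then from the ST_02 sphere: z² = 131.28² − (x + 163.1)² − (y + 24.7)² with x = -76.901, y = 56.198, so z ≈ 57.094 ≈ 57.1 km.

x ≈ -76.9 km, y ≈ 56.2 km, depth ≈ 57.1 km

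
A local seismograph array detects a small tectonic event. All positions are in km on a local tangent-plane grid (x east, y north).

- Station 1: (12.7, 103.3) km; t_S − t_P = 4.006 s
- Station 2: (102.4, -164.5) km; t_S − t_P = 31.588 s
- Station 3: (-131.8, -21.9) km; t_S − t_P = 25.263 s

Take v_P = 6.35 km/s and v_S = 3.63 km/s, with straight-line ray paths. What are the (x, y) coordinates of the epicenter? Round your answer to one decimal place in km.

(46.1, 97.2)

Distance from S−P lag: d = Δt · v_P v_S / (v_P − v_S) = Δt · (6.35·3.63)/(6.35−3.63) ≈ 8.4744·Δt.
So d_Station 1 = 33.95, d_Station 2 = 267.69, d_Station 3 = 214.09 km.
Circle about each station: (x − 12.7)² + (y − 103.3)² = 33.95²; (x − 102.4)² + (y + 164.5)² = 267.69²; (x + 131.8)² + (y + 21.9)² = 214.09².
Subtracting pairs of circle equations eliminates x²+y² and gives linear equations (the radical axes):
179.4 x − 535.6 y = -43791.50
-289.0 x − 250.4 y = -37663.26
Solving the 2×2 system: x ≈ 46.1, y ≈ 97.2 km.
Check against Station 1 (with the unrounded x, y): √((x − 12.7)²+(y − 103.3)²) = 33.95 ≈ 33.95 km. ✓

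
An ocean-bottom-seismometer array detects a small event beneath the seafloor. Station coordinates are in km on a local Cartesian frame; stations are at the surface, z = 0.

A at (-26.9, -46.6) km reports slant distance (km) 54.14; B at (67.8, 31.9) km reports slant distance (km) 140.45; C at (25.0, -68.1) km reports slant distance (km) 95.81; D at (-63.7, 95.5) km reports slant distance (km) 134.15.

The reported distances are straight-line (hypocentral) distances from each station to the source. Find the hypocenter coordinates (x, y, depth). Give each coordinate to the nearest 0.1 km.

x ≈ -49.7 km, y ≈ -29.7 km, depth ≈ 46.1 km

Each station gives a sphere (x−x_i)² + (y−y_i)² + z² = d_i² (stations at z=0).
Subtracting the A sphere from B and C: z² cancels, leaving linear equations in x and y:
189.4 x + 157.0 y = -14075.78
103.8 x − 43.0 y = -3880.98
Solving: x ≈ -49.694, y ≈ -29.705 km (keep extra digits for the depth step; rounded: -49.7, -29.7).
Then from the A sphere: z² = 54.14² − (x + 26.9)² − (y + 46.6)² with x = -49.694, y = -29.705, so z ≈ 46.110 ≈ 46.1 km.
Check against D (with the unrounded solution): distance 134.16 ≈ 134.15 km. ✓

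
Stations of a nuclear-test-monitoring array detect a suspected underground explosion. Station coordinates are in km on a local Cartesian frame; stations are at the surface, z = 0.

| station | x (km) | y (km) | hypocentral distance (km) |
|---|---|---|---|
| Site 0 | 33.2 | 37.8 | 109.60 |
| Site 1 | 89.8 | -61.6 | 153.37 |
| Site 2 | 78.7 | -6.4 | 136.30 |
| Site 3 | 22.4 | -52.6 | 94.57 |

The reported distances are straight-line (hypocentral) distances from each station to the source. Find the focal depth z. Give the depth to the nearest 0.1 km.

Each station gives a sphere (x−x_i)² + (y−y_i)² + z² = d_i² (stations at z=0).
Subtracting the Site 0 sphere from Site 1 and Site 2: z² cancels, leaving linear equations in x and y:
113.2 x − 198.8 y = -2182.68
91.0 x − 88.4 y = -2861.96
Solving: x ≈ -46.513, y ≈ -15.506 km (keep extra digits for the depth step; rounded: -46.5, -15.5).
Then from the Site 0 sphere: z² = 109.60² − (x − 33.2)² − (y − 37.8)² with x = -46.513, y = -15.506, so z ≈ 53.070 ≈ 53.1 km.
Check against Site 3 (with the unrounded solution): distance 94.56 ≈ 94.57 km. ✓

depth ≈ 53.1 km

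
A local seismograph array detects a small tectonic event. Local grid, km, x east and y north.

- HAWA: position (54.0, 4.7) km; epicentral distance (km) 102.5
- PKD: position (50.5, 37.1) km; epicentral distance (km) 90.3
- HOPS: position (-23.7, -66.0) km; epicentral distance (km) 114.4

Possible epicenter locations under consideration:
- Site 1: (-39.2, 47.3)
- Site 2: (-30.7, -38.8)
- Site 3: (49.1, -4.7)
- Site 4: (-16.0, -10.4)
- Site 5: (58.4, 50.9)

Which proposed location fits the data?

For each candidate, compare |candidate − station| to the reported distance:
Site 1: residuals HAWA 0.0, PKD 0.0, HOPS 0.0 → max 0.0 km
Site 2: residuals HAWA 7.3, PKD 20.8, HOPS 86.3 → max 86.3 km
Site 3: residuals HAWA 91.9, PKD 48.5, HOPS 19.2 → max 91.9 km
Site 4: residuals HAWA 30.9, PKD 8.6, HOPS 58.3 → max 58.3 km
Site 5: residuals HAWA 56.1, PKD 74.4, HOPS 28.4 → max 74.4 km
Only Site 1 has all residuals ≈ 0.

Site 1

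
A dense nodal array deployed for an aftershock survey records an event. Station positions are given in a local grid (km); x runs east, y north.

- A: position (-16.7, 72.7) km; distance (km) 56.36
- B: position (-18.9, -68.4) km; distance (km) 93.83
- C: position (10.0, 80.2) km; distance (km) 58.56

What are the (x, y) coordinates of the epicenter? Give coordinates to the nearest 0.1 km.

7.3 km east, 21.7 km north

Circle about each station: (x + 16.7)² + (y − 72.7)² = 56.36²; (x + 18.9)² + (y + 68.4)² = 93.83²; (x − 10.0)² + (y − 80.2)² = 58.56².
Subtracting the A equation from the B and C equations removes the quadratic terms:
-4.4 x − 282.2 y = -6156.03
53.4 x + 15.0 y = 715.04
Solving the 2×2 system: x ≈ 7.3, y ≈ 21.7 km.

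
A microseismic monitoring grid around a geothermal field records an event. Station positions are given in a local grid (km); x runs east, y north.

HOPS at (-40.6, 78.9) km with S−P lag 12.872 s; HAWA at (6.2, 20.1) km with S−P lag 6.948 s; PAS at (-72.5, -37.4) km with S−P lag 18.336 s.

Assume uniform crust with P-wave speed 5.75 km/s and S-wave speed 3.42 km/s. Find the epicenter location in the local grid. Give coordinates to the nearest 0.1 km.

Distance from S−P lag: d = Δt · v_P v_S / (v_P − v_S) = Δt · (5.75·3.42)/(5.75−3.42) ≈ 8.4399·Δt.
So d_HOPS = 108.64, d_HAWA = 58.64, d_PAS = 154.75 km.
Circle about each station: (x + 40.6)² + (y − 78.9)² = 108.64²; (x − 6.2)² + (y − 20.1)² = 58.64²; (x + 72.5)² + (y + 37.4)² = 154.75².
Subtracting pairs of circle equations eliminates x²+y² and gives linear equations (the radical axes):
93.6 x − 117.6 y = 932.88
-63.8 x − 232.6 y = -13363.47
Solving the 2×2 system: x ≈ 61.1, y ≈ 40.7 km.

(61.1, 40.7)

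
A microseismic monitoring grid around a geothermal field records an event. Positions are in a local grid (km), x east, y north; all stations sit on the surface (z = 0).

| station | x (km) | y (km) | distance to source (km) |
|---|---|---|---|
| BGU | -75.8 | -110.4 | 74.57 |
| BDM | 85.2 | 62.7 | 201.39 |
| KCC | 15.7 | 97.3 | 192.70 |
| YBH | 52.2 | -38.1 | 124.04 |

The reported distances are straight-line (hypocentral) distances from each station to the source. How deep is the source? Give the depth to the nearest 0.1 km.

Each station gives a sphere (x−x_i)² + (y−y_i)² + z² = d_i² (stations at z=0).
Subtracting the BGU sphere from BDM and KCC: z² cancels, leaving linear equations in x and y:
322.0 x + 346.2 y = -41740.72
183.0 x + 415.4 y = -39792.63
Solving: x ≈ -50.606, y ≈ -73.500 km (keep extra digits for the depth step; rounded: -50.6, -73.5).
Then from the BGU sphere: z² = 74.57² − (x + 75.8)² − (y + 110.4)² with x = -50.606, y = -73.500, so z ≈ 59.702 ≈ 59.7 km.

depth ≈ 59.7 km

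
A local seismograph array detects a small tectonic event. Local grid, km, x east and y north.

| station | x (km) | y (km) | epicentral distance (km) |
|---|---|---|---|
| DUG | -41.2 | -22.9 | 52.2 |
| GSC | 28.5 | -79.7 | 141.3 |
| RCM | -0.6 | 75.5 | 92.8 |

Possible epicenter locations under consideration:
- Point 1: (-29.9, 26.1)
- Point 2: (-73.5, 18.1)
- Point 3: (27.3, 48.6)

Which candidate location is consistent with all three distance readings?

For each candidate, compare |candidate − station| to the reported distance:
Point 1: residuals DUG 1.9, GSC 20.5, RCM 35.4 → max 35.4 km
Point 2: residuals DUG 0.0, GSC 0.0, RCM 0.0 → max 0.0 km
Point 3: residuals DUG 46.8, GSC 13.0, RCM 54.0 → max 54.0 km
Only Point 2 has all residuals ≈ 0.

Point 2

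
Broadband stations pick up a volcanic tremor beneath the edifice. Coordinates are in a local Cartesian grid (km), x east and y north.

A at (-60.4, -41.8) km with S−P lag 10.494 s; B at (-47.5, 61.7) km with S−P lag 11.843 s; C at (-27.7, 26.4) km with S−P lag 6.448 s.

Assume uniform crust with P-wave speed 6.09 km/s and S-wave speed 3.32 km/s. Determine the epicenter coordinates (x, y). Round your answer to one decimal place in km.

Distance from S−P lag: d = Δt · v_P v_S / (v_P − v_S) = Δt · (6.09·3.32)/(6.09−3.32) ≈ 7.2992·Δt.
So d_A = 76.60, d_B = 86.44, d_C = 47.07 km.
Circle about each station: (x + 60.4)² + (y + 41.8)² = 76.60²; (x + 47.5)² + (y − 61.7)² = 86.44²; (x + 27.7)² + (y − 26.4)² = 47.07².
Subtracting pairs of circle equations eliminates x²+y² and gives linear equations (the radical axes):
25.8 x + 207.0 y = -936.57
65.4 x + 136.4 y = -279.17
Solving the 2×2 system: x ≈ 7.0, y ≈ -5.4 km.

x ≈ 7.0 km, y ≈ -5.4 km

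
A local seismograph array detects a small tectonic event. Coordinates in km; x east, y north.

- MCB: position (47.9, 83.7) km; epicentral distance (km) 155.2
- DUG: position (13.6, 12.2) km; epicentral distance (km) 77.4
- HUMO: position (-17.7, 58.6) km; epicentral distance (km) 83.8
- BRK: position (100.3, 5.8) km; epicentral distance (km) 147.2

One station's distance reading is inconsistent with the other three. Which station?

Solve using three stations at a time. Using MCB, DUG, BRK (subtract circle equations pairwise → linear system) gives (x, y) ≈ (-37.5, -45.9).
Distances from that point to each station vs reported:
  MCB: calculated 155.2 vs reported 155.2 → residual 0.0 km
  DUG: calculated 77.3 vs reported 77.4 → residual 0.1 km
  HUMO: calculated 106.3 vs reported 83.8 → residual 22.5 km
  BRK: calculated 147.2 vs reported 147.2 → residual 0.0 km
MCB, DUG, BRK are mutually consistent (residuals ≈ 0); HUMO is off by 22.5 km.

HUMO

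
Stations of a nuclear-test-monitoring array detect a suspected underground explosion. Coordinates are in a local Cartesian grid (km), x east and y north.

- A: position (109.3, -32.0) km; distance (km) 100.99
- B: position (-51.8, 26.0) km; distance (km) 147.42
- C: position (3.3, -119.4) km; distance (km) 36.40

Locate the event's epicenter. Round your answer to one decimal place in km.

Circle about each station: (x − 109.3)² + (y + 32.0)² = 100.99²; (x + 51.8)² + (y − 26.0)² = 147.42²; (x − 3.3)² + (y + 119.4)² = 36.40².
Subtracting pairs of circle equations eliminates x²+y² and gives linear equations (the radical axes):
-322.2 x + 116.0 y = -21144.93
-212.0 x − 174.8 y = 10170.78
Solving the 2×2 system: x ≈ 31.1, y ≈ -95.9 km.

31.1 km east, -95.9 km north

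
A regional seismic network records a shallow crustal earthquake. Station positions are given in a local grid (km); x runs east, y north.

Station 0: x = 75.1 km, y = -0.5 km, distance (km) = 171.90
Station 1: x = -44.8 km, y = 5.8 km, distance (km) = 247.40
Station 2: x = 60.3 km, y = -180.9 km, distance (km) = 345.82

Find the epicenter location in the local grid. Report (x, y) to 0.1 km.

x ≈ 155.0 km, y ≈ 151.7 km

Circle about each station: (x − 75.1)² + (y + 0.5)² = 171.90²; (x + 44.8)² + (y − 5.8)² = 247.40²; (x − 60.3)² + (y + 180.9)² = 345.82².
Subtracting pairs of circle equations eliminates x²+y² and gives linear equations (the radical axes):
-239.8 x + 12.6 y = -35256.73
-29.6 x − 360.8 y = -59321.22
Solving the 2×2 system: x ≈ 155.0, y ≈ 151.7 km.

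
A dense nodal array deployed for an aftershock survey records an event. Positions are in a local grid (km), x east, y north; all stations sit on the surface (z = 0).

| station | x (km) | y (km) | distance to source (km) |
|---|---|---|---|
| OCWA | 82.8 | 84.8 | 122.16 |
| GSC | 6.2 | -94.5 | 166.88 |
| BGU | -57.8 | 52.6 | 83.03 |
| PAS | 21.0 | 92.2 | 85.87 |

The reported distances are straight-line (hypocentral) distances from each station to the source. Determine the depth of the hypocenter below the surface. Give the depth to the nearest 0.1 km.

Each station gives a sphere (x−x_i)² + (y−y_i)² + z² = d_i² (stations at z=0).
Subtracting the OCWA sphere from GSC and BGU: z² cancels, leaving linear equations in x and y:
-153.2 x − 358.6 y = -18004.06
-281.2 x − 64.4 y = 89.80
Solving: x ≈ -13.099, y ≈ 55.803 km (keep extra digits for the depth step; rounded: -13.1, 55.8).
Then from the OCWA sphere: z² = 122.16² − (x − 82.8)² − (y − 84.8)² with x = -13.099, y = 55.803, so z ≈ 69.897 ≈ 69.9 km.

depth ≈ 69.9 km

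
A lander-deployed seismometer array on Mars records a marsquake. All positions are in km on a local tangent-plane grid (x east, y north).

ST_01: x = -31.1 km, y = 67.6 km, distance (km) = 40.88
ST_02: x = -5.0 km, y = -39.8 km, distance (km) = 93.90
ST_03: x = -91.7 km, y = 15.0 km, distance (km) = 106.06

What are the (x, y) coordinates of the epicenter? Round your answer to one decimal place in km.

x ≈ 7.2 km, y ≈ 53.3 km

Circle about each station: (x + 31.1)² + (y − 67.6)² = 40.88²; (x + 5.0)² + (y + 39.8)² = 93.90²; (x + 91.7)² + (y − 15.0)² = 106.06².
Subtracting the ST_01 equation from the ST_02 and ST_03 equations removes the quadratic terms:
52.2 x − 214.8 y = -11073.97
-121.2 x − 105.2 y = -6480.63
Solving the 2×2 system: x ≈ 7.2, y ≈ 53.3 km.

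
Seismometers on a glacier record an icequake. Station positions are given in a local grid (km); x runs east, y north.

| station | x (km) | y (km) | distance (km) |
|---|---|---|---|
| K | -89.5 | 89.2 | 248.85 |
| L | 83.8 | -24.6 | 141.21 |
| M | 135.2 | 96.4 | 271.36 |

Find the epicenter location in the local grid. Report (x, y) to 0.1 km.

4.3 km east, -141.3 km north

Circle about each station: (x + 89.5)² + (y − 89.2)² = 248.85²; (x − 83.8)² + (y + 24.6)² = 141.21²; (x − 135.2)² + (y − 96.4)² = 271.36².
Subtracting the K equation from the L and M equations removes the quadratic terms:
346.6 x − 227.6 y = 33646.77
449.4 x + 14.4 y = -104.82
Solving the 2×2 system: x ≈ 4.3, y ≈ -141.3 km.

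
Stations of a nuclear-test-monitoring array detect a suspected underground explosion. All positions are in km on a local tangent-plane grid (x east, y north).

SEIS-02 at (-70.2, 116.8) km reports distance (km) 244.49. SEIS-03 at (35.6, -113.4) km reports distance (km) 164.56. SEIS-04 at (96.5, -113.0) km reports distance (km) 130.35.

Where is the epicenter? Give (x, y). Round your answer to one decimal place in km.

Circle about each station: (x + 70.2)² + (y − 116.8)² = 244.49²; (x − 35.6)² + (y + 113.4)² = 164.56²; (x − 96.5)² + (y + 113.0)² = 130.35².
Subtracting the SEIS-02 equation from the SEIS-03 and SEIS-04 equations removes the quadratic terms:
211.6 x − 460.4 y = 28252.01
333.4 x − 459.6 y = 46295.21
Solving the 2×2 system: x ≈ 148.1, y ≈ 6.7 km.
Check against SEIS-02 (with the unrounded x, y): √((x + 70.2)²+(y − 116.8)²) = 244.49 ≈ 244.49 km. ✓

148.1 km east, 6.7 km north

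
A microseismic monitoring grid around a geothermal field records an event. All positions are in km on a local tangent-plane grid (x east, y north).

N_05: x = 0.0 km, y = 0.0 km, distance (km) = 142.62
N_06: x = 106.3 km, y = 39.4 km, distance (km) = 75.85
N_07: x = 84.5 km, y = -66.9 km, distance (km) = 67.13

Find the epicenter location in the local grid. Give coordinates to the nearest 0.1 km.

Circle about each station: x² + y² = 142.62²; (x − 106.3)² + (y − 39.4)² = 75.85²; (x − 84.5)² + (y + 66.9)² = 67.13².
Subtracting the N_05 equation from the N_06 and N_07 equations removes the quadratic terms:
212.6 x + 78.8 y = 27439.29
169.0 x − 133.8 y = 27449.89
Solving the 2×2 system: x ≈ 139.7, y ≈ -28.7 km.

(139.7, -28.7)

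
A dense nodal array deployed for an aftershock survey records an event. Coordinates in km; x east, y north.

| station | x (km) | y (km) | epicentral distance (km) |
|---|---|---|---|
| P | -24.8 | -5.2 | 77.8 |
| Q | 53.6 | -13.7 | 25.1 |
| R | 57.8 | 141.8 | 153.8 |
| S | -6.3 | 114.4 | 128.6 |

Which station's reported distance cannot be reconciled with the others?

Solve using three stations at a time. Using Q, R, S (subtract circle equations pairwise → linear system) gives (x, y) ≈ (29.0, -9.3).
Distances from that point to each station vs reported:
  P: calculated 53.9 vs reported 77.8 → residual 23.9 km
  Q: calculated 25.0 vs reported 25.1 → residual 0.1 km
  R: calculated 153.8 vs reported 153.8 → residual 0.0 km
  S: calculated 128.6 vs reported 128.6 → residual 0.0 km
Q, R, S are mutually consistent (residuals ≈ 0); P is off by 23.9 km.

P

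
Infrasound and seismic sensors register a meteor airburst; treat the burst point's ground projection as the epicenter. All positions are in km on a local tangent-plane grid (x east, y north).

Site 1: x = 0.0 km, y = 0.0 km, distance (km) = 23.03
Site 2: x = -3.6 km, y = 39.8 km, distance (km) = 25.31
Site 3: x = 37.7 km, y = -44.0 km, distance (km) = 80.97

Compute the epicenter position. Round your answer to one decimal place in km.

(-15.2, 17.3)

Circle about each station: x² + y² = 23.03²; (x + 3.6)² + (y − 39.8)² = 25.31²; (x − 37.7)² + (y + 44.0)² = 80.97².
Subtracting the Site 1 equation from the Site 2 and Site 3 equations removes the quadratic terms:
-7.2 x + 79.6 y = 1486.78
75.4 x − 88.0 y = -2668.47
Solving the 2×2 system: x ≈ -15.2, y ≈ 17.3 km.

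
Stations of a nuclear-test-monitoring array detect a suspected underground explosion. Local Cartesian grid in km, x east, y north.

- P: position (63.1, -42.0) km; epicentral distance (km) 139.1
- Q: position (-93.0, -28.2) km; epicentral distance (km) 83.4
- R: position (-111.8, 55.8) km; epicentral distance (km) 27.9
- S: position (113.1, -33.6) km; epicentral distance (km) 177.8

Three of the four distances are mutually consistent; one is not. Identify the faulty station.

Solve using three stations at a time. Using P, Q, S (subtract circle equations pairwise → linear system) gives (x, y) ≈ (-47.9, 41.5).
Distances from that point to each station vs reported:
  P: calculated 138.9 vs reported 139.1 → residual 0.2 km
  Q: calculated 83.1 vs reported 83.4 → residual 0.3 km
  R: calculated 65.5 vs reported 27.9 → residual 37.6 km
  S: calculated 177.6 vs reported 177.8 → residual 0.2 km
P, Q, S are mutually consistent (residuals ≈ 0); R is off by 37.6 km.

R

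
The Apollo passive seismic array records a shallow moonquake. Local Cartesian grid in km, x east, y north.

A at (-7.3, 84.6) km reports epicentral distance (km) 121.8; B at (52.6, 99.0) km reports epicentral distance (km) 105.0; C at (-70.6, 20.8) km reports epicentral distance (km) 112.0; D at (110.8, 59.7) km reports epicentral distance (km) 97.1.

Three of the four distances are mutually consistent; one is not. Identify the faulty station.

A

Solve using three stations at a time. Using B, C, D (subtract circle equations pairwise → linear system) gives (x, y) ≈ (38.4, -5.1).
Distances from that point to each station vs reported:
  A: calculated 100.7 vs reported 121.8 → residual 21.1 km
  B: calculated 105.0 vs reported 105.0 → residual 0.0 km
  C: calculated 112.0 vs reported 112.0 → residual 0.0 km
  D: calculated 97.1 vs reported 97.1 → residual 0.0 km
B, C, D are mutually consistent (residuals ≈ 0); A is off by 21.1 km.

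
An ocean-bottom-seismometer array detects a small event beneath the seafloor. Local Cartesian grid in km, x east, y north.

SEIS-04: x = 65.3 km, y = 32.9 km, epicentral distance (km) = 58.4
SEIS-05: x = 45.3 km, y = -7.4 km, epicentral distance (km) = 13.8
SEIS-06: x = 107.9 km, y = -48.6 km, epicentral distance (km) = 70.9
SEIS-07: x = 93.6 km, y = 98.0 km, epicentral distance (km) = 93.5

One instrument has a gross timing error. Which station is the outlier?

Solve using three stations at a time. Using SEIS-04, SEIS-05, SEIS-06 (subtract circle equations pairwise → linear system) gives (x, y) ≈ (42.6, -20.9).
Distances from that point to each station vs reported:
  SEIS-04: calculated 58.4 vs reported 58.4 → residual 0.0 km
  SEIS-05: calculated 13.8 vs reported 13.8 → residual 0.0 km
  SEIS-06: calculated 70.9 vs reported 70.9 → residual 0.0 km
  SEIS-07: calculated 129.4 vs reported 93.5 → residual 35.9 km
SEIS-04, SEIS-05, SEIS-06 are mutually consistent (residuals ≈ 0); SEIS-07 is off by 35.9 km.

SEIS-07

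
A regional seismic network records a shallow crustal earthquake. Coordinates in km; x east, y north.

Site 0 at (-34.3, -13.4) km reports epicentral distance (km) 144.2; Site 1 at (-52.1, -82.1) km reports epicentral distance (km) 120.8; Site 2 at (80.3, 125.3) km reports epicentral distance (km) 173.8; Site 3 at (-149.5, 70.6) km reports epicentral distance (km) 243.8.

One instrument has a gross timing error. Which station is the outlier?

Site 0

Solve using three stations at a time. Using Site 1, Site 2, Site 3 (subtract circle equations pairwise → linear system) gives (x, y) ≈ (63.7, -47.7).
Distances from that point to each station vs reported:
  Site 0: calculated 103.8 vs reported 144.2 → residual 40.4 km
  Site 1: calculated 120.8 vs reported 120.8 → residual 0.0 km
  Site 2: calculated 173.8 vs reported 173.8 → residual 0.0 km
  Site 3: calculated 243.8 vs reported 243.8 → residual 0.0 km
Site 1, Site 2, Site 3 are mutually consistent (residuals ≈ 0); Site 0 is off by 40.4 km.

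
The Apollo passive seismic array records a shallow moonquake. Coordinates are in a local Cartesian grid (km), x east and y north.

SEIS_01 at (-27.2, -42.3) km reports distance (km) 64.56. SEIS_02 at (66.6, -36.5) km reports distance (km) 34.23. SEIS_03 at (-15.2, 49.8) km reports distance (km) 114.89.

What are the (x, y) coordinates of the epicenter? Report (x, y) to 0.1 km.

x ≈ 36.5 km, y ≈ -52.8 km

Circle about each station: (x + 27.2)² + (y + 42.3)² = 64.56²; (x − 66.6)² + (y + 36.5)² = 34.23²; (x + 15.2)² + (y − 49.8)² = 114.89².
Subtracting pairs of circle equations eliminates x²+y² and gives linear equations (the radical axes):
187.6 x + 11.6 y = 6234.98
24.0 x + 184.2 y = -8849.77
Solving the 2×2 system: x ≈ 36.5, y ≈ -52.8 km.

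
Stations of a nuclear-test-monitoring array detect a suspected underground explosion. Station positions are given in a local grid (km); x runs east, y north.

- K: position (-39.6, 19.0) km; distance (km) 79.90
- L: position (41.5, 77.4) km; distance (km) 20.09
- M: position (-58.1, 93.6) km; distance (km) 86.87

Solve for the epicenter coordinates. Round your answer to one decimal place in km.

(24.5, 66.7)

Circle about each station: (x + 39.6)² + (y − 19.0)² = 79.90²; (x − 41.5)² + (y − 77.4)² = 20.09²; (x + 58.1)² + (y − 93.6)² = 86.87².
Subtracting pairs of circle equations eliminates x²+y² and gives linear equations (the radical axes):
162.2 x + 116.8 y = 11764.25
-37.0 x + 149.2 y = 9045.02
Solving the 2×2 system: x ≈ 24.5, y ≈ 66.7 km.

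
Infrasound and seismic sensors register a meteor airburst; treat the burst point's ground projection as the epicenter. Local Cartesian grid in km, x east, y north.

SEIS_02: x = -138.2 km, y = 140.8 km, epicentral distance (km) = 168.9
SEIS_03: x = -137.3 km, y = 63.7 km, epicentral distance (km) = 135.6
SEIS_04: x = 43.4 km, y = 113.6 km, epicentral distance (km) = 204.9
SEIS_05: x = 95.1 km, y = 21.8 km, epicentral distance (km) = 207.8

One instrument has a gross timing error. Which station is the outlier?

Solve using three stations at a time. Using SEIS_02, SEIS_04, SEIS_05 (subtract circle equations pairwise → linear system) gives (x, y) ≈ (-107.3, -25.2).
Distances from that point to each station vs reported:
  SEIS_02: calculated 168.9 vs reported 168.9 → residual 0.0 km
  SEIS_03: calculated 93.8 vs reported 135.6 → residual 41.8 km
  SEIS_04: calculated 204.9 vs reported 204.9 → residual 0.0 km
  SEIS_05: calculated 207.8 vs reported 207.8 → residual 0.0 km
SEIS_02, SEIS_04, SEIS_05 are mutually consistent (residuals ≈ 0); SEIS_03 is off by 41.8 km.

SEIS_03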